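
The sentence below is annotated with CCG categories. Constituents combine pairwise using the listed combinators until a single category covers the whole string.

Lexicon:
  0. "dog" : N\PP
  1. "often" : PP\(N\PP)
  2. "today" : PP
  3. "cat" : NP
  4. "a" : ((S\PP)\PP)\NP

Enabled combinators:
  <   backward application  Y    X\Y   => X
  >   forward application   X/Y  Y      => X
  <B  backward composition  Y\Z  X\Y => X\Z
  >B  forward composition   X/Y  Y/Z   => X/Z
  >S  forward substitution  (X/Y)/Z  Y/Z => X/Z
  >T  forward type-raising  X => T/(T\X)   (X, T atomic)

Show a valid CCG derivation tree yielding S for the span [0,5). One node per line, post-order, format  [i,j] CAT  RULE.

[0,1] N\PP  lex  "dog"
[1,2] PP\(N\PP)  lex  "often"
[0,2] PP  <  k=1
[2,3] PP  lex  "today"
[3,4] NP  lex  "cat"
[4,5] ((S\PP)\PP)\NP  lex  "a"
[3,5] (S\PP)\PP  <  k=4
[2,5] S\PP  <  k=3
[0,5] S  <  k=2

[0,5] S   <
  [0,2] PP   <
    [0,1] "dog" : N\PP
    [1,2] "often" : PP\(N\PP)
  [2,5] S\PP   <
    [2,3] "today" : PP
    [3,5] (S\PP)\PP   <
      [3,4] "cat" : NP
      [4,5] "a" : ((S\PP)\PP)\NP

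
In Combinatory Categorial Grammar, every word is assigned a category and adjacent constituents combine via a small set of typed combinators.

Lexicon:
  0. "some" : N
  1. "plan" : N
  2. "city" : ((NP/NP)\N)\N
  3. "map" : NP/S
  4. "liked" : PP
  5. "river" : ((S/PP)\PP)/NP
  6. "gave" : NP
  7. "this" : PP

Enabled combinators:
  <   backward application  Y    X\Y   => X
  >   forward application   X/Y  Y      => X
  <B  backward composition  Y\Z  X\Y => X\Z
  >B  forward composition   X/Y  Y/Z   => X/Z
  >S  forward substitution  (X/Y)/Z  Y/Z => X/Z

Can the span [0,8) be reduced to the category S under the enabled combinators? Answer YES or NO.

NO

N N ((NP/NP)\N)\N NP/S PP ((S/PP)\PP)/NP NP PP
CKY chart[0,8] = {NP}; S ∉ chart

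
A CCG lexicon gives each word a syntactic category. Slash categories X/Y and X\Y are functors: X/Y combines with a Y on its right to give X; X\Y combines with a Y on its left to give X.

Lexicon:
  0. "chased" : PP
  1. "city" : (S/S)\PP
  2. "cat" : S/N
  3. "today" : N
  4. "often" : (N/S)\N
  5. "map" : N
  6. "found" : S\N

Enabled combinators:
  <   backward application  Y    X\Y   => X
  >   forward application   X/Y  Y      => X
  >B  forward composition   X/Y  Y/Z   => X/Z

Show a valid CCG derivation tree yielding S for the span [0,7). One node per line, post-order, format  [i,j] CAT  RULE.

[0,1] PP  lex  "chased"
[1,2] (S/S)\PP  lex  "city"
[0,2] S/S  <  k=1
[2,3] S/N  lex  "cat"
[0,3] S/N  >B  k=2
[3,4] N  lex  "today"
[4,5] (N/S)\N  lex  "often"
[3,5] N/S  <  k=4
[5,6] N  lex  "map"
[6,7] S\N  lex  "found"
[5,7] S  <  k=6
[3,7] N  >  k=5
[0,7] S  >  k=3

[0,7] S   >
  [0,3] S/N   >B
    [0,2] S/S   <
      [0,1] "chased" : PP
      [1,2] "city" : (S/S)\PP
    [2,3] "cat" : S/N
  [3,7] N   >
    [3,5] N/S   <
      [3,4] "today" : N
      [4,5] "often" : (N/S)\N
    [5,7] S   <
      [5,6] "map" : N
      [6,7] "found" : S\N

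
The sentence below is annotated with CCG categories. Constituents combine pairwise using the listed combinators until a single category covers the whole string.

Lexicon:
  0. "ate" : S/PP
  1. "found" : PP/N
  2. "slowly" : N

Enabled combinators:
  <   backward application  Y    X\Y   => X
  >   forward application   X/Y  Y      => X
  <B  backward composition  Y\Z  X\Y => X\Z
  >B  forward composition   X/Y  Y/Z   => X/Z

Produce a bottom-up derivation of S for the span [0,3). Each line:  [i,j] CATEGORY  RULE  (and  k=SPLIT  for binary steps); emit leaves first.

[0,3] S   >
  [0,2] S/N   >B
    [0,1] "ate" : S/PP
    [1,2] "found" : PP/N
  [2,3] "slowly" : N

[0,1] S/PP  lex  "ate"
[1,2] PP/N  lex  "found"
[0,2] S/N  >B  k=1
[2,3] N  lex  "slowly"
[0,3] S  >  k=2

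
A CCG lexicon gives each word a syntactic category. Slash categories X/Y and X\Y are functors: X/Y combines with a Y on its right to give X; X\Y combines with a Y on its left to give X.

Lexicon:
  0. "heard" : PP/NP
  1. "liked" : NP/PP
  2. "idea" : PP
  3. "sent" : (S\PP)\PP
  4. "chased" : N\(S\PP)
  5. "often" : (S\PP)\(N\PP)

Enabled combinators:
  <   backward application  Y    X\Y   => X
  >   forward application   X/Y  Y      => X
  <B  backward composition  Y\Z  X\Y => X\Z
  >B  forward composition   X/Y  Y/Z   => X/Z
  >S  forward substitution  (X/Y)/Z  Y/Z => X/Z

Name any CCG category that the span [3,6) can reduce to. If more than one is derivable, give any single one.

S\PP

[0,6] S   <
  [0,3] PP   >
    [0,1] "heard" : PP/NP
    [1,3] NP   >
      [1,2] "liked" : NP/PP
      [2,3] "idea" : PP
  [3,6] S\PP   <
    [3,5] N\PP   <B
      [3,4] "sent" : (S\PP)\PP
      [4,5] "chased" : N\(S\PP)
    [5,6] "often" : (S\PP)\(N\PP)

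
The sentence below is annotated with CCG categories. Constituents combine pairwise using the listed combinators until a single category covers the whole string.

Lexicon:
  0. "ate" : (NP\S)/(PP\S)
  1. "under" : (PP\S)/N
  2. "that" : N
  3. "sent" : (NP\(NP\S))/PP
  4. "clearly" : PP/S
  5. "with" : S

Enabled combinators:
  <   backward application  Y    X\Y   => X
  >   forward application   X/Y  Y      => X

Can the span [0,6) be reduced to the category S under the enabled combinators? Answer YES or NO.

NO

(NP\S)/(PP\S) (PP\S)/N N (NP\(NP\S))/PP PP/S S
CKY chart[0,6] = {NP}; S ∉ chart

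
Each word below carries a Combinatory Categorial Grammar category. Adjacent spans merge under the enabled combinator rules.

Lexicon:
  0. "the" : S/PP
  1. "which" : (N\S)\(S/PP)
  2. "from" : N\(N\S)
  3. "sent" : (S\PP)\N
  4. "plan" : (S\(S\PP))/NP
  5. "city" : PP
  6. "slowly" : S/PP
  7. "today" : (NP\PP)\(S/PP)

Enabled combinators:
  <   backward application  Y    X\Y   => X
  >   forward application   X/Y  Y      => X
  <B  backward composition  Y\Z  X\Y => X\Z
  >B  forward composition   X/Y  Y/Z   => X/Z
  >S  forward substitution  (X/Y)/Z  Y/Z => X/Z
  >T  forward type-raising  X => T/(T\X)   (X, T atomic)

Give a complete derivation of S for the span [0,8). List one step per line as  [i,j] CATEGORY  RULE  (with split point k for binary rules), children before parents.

[0,8] S   <
  [0,4] S\PP   <
    [0,3] N   <
      [0,2] N\S   <
        [0,1] "the" : S/PP
        [1,2] "which" : (N\S)\(S/PP)
      [2,3] "from" : N\(N\S)
    [3,4] "sent" : (S\PP)\N
  [4,8] S\(S\PP)   >
    [4,5] "plan" : (S\(S\PP))/NP
    [5,8] NP   <
      [5,6] "city" : PP
      [6,8] NP\PP   <
        [6,7] "slowly" : S/PP
        [7,8] "today" : (NP\PP)\(S/PP)

[0,1] S/PP  lex  "the"
[1,2] (N\S)\(S/PP)  lex  "which"
[0,2] N\S  <  k=1
[2,3] N\(N\S)  lex  "from"
[0,3] N  <  k=2
[3,4] (S\PP)\N  lex  "sent"
[0,4] S\PP  <  k=3
[4,5] (S\(S\PP))/NP  lex  "plan"
[5,6] PP  lex  "city"
[6,7] S/PP  lex  "slowly"
[7,8] (NP\PP)\(S/PP)  lex  "today"
[6,8] NP\PP  <  k=7
[5,8] NP  <  k=6
[4,8] S\(S\PP)  >  k=5
[0,8] S  <  k=4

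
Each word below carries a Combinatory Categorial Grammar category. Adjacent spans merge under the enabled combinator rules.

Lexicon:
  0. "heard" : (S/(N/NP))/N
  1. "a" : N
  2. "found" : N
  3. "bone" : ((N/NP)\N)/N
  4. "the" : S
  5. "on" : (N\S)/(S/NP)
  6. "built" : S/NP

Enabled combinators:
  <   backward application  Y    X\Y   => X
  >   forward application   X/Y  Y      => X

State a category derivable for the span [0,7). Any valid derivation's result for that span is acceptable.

[0,7] S   >
  [0,2] S/(N/NP)   >
    [0,1] "heard" : (S/(N/NP))/N
    [1,2] "a" : N
  [2,7] N/NP   <
    [2,3] "found" : N
    [3,7] (N/NP)\N   >
      [3,4] "bone" : ((N/NP)\N)/N
      [4,7] N   <
        [4,5] "the" : S
        [5,7] N\S   >
          [5,6] "on" : (N\S)/(S/NP)
          [6,7] "built" : S/NP

S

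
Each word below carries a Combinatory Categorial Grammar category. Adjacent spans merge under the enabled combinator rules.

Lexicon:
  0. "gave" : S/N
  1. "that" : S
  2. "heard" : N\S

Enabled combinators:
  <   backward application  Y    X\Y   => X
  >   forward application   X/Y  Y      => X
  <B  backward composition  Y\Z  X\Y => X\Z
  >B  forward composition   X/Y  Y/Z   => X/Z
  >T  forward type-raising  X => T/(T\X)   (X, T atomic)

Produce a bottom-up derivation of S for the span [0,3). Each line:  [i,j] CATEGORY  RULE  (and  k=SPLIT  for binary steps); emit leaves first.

[0,3] S   >
  [0,1] "gave" : S/N
  [1,3] N   <
    [1,2] "that" : S
    [2,3] "heard" : N\S

[0,1] S/N  lex  "gave"
[1,2] S  lex  "that"
[2,3] N\S  lex  "heard"
[1,3] N  <  k=2
[0,3] S  >  k=1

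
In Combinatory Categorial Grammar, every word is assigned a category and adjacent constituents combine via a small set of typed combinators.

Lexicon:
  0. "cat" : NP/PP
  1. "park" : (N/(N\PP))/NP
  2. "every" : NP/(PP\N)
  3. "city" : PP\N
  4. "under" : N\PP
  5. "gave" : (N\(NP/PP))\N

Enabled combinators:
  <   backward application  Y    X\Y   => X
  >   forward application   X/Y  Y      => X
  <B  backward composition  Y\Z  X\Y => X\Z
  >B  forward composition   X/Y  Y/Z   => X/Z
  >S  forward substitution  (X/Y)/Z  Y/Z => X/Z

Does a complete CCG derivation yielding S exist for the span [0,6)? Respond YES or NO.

NO

NP/PP (N/(N\PP))/NP NP/(PP\N) PP\N N\PP (N\(NP/PP))\N
CKY chart[0,6] = {N}; S ∉ chart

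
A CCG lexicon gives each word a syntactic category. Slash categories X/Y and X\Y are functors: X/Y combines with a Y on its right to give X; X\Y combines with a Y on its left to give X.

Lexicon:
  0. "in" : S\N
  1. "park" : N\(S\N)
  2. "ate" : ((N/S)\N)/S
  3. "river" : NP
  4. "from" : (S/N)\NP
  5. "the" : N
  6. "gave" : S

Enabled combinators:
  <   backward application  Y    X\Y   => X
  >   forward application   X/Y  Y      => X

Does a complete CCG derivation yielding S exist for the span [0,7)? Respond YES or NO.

NO

S\N N\(S\N) ((N/S)\N)/S NP (S/N)\NP N S
CKY chart[0,7] = {N}; S ∉ chart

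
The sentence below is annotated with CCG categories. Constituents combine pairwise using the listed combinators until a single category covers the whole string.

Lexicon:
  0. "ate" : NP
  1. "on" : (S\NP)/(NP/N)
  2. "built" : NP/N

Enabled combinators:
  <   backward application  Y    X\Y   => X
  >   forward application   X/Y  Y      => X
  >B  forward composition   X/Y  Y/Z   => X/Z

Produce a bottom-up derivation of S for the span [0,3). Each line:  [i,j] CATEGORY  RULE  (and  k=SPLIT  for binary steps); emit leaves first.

[0,3] S   <
  [0,1] "ate" : NP
  [1,3] S\NP   >
    [1,2] "on" : (S\NP)/(NP/N)
    [2,3] "built" : NP/N

[0,1] NP  lex  "ate"
[1,2] (S\NP)/(NP/N)  lex  "on"
[2,3] NP/N  lex  "built"
[1,3] S\NP  >  k=2
[0,3] S  <  k=1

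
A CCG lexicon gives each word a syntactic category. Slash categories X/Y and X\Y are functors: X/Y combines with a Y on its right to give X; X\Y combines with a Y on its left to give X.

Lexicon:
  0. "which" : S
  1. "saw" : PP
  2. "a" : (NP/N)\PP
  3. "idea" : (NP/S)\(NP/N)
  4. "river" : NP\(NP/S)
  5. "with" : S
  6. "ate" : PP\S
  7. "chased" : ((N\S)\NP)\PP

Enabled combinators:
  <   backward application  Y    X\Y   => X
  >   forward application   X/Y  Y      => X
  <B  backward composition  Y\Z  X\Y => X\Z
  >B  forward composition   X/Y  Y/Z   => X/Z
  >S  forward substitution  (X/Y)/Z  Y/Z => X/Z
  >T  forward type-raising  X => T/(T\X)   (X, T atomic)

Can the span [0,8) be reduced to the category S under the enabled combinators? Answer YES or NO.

S PP (NP/N)\PP (NP/S)\(NP/N) NP\(NP/S) S PP\S ((N\S)\NP)\PP
CKY chart[0,8] = {N, N/(N\N), NP/(NP\N), PP/(PP\N), S/(S\N)}; S ∉ chart

NO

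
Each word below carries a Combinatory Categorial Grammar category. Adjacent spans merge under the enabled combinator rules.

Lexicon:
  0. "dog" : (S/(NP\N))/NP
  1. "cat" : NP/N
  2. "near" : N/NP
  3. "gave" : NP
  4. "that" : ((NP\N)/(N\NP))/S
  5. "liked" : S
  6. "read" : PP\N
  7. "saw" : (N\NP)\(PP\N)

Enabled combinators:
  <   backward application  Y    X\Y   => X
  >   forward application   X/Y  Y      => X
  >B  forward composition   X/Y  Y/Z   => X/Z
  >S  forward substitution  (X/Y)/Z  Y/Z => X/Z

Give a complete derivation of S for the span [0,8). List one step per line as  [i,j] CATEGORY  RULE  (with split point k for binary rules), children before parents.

[0,8] S   >
  [0,4] S/(NP\N)   >
    [0,1] "dog" : (S/(NP\N))/NP
    [1,4] NP   >
      [1,2] "cat" : NP/N
      [2,4] N   >
        [2,3] "near" : N/NP
        [3,4] "gave" : NP
  [4,8] NP\N   >
    [4,6] (NP\N)/(N\NP)   >
      [4,5] "that" : ((NP\N)/(N\NP))/S
      [5,6] "liked" : S
    [6,8] N\NP   <
      [6,7] "read" : PP\N
      [7,8] "saw" : (N\NP)\(PP\N)

[0,1] (S/(NP\N))/NP  lex  "dog"
[1,2] NP/N  lex  "cat"
[2,3] N/NP  lex  "near"
[3,4] NP  lex  "gave"
[2,4] N  >  k=3
[1,4] NP  >  k=2
[0,4] S/(NP\N)  >  k=1
[4,5] ((NP\N)/(N\NP))/S  lex  "that"
[5,6] S  lex  "liked"
[4,6] (NP\N)/(N\NP)  >  k=5
[6,7] PP\N  lex  "read"
[7,8] (N\NP)\(PP\N)  lex  "saw"
[6,8] N\NP  <  k=7
[4,8] NP\N  >  k=6
[0,8] S  >  k=4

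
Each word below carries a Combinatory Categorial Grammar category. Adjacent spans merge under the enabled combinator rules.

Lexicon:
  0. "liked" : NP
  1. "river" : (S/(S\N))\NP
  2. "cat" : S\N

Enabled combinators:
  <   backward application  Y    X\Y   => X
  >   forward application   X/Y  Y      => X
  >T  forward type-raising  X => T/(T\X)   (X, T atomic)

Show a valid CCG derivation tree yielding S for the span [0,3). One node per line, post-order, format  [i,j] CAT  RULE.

[0,1] NP  lex  "liked"
[1,2] (S/(S\N))\NP  lex  "river"
[0,2] S/(S\N)  <  k=1
[2,3] S\N  lex  "cat"
[0,3] S  >  k=2

[0,3] S   >
  [0,2] S/(S\N)   <
    [0,1] "liked" : NP
    [1,2] "river" : (S/(S\N))\NP
  [2,3] "cat" : S\N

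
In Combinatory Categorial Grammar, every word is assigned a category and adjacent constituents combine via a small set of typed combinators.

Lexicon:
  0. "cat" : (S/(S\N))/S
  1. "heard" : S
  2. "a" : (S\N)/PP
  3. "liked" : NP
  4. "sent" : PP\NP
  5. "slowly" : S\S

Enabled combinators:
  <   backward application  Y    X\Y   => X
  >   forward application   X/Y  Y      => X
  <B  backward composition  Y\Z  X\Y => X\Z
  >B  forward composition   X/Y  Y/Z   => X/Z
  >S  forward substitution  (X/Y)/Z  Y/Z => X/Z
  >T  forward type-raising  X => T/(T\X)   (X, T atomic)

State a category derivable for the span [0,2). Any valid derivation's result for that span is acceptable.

S/(S\N)

[0,6] S   >
  [0,2] S/(S\N)   >
    [0,1] "cat" : (S/(S\N))/S
    [1,2] "heard" : S
  [2,6] S\N   <B
    [2,5] S\N   >
      [2,3] "a" : (S\N)/PP
      [3,5] PP   >
        [3,4] PP/(PP\NP)   >T
          [3,4] "liked" : NP
        [4,5] "sent" : PP\NP
    [5,6] "slowly" : S\S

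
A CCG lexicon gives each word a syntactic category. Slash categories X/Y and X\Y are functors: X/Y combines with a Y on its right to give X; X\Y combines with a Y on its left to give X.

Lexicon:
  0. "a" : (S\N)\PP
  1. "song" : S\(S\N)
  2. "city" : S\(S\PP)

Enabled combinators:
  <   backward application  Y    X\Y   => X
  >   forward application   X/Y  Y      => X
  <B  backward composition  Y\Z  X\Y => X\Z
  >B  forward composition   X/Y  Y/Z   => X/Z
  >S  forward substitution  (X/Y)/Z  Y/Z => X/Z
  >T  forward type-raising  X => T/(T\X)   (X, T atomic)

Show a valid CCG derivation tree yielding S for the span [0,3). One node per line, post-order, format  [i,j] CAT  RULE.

[0,3] S   <
  [0,2] S\PP   <B
    [0,1] "a" : (S\N)\PP
    [1,2] "song" : S\(S\N)
  [2,3] "city" : S\(S\PP)

[0,1] (S\N)\PP  lex  "a"
[1,2] S\(S\N)  lex  "song"
[0,2] S\PP  <B  k=1
[2,3] S\(S\PP)  lex  "city"
[0,3] S  <  k=2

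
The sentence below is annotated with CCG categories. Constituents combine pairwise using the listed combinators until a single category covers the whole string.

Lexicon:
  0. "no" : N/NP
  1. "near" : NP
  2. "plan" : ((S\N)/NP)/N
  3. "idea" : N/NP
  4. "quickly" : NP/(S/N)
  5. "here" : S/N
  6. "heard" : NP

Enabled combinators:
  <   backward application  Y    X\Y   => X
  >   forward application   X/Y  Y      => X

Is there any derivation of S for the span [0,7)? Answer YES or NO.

[0,7] S   <
  [0,2] N   >
    [0,1] "no" : N/NP
    [1,2] "near" : NP
  [2,7] S\N   >
    [2,6] (S\N)/NP   >
      [2,3] "plan" : ((S\N)/NP)/N
      [3,6] N   >
        [3,4] "idea" : N/NP
        [4,6] NP   >
          [4,5] "quickly" : NP/(S/N)
          [5,6] "here" : S/N
    [6,7] "heard" : NP

YES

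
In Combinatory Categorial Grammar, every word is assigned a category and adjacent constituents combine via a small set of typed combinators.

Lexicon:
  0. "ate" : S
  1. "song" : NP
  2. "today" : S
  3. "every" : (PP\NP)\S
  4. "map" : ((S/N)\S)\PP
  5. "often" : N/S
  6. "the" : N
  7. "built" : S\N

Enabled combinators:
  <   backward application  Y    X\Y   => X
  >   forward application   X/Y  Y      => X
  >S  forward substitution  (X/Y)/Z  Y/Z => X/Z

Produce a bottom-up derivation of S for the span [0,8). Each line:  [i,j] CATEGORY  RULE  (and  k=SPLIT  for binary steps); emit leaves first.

[0,1] S  lex  "ate"
[1,2] NP  lex  "song"
[2,3] S  lex  "today"
[3,4] (PP\NP)\S  lex  "every"
[2,4] PP\NP  <  k=3
[1,4] PP  <  k=2
[4,5] ((S/N)\S)\PP  lex  "map"
[1,5] (S/N)\S  <  k=4
[0,5] S/N  <  k=1
[5,6] N/S  lex  "often"
[6,7] N  lex  "the"
[7,8] S\N  lex  "built"
[6,8] S  <  k=7
[5,8] N  >  k=6
[0,8] S  >  k=5

[0,8] S   >
  [0,5] S/N   <
    [0,1] "ate" : S
    [1,5] (S/N)\S   <
      [1,4] PP   <
        [1,2] "song" : NP
        [2,4] PP\NP   <
          [2,3] "today" : S
          [3,4] "every" : (PP\NP)\S
      [4,5] "map" : ((S/N)\S)\PP
  [5,8] N   >
    [5,6] "often" : N/S
    [6,8] S   <
      [6,7] "the" : N
      [7,8] "built" : S\N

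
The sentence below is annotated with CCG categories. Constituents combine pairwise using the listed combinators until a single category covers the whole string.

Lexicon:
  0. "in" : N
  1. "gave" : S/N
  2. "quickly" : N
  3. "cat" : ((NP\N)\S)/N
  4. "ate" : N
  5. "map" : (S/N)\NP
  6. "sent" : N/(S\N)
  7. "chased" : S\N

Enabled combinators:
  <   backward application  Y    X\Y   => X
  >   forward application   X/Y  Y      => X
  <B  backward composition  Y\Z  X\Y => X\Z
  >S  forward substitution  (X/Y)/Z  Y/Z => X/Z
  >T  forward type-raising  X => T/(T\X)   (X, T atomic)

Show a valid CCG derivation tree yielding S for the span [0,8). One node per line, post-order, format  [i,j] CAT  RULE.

[0,1] N  lex  "in"
[0,1] NP/(NP\N)  >T
[1,2] S/N  lex  "gave"
[2,3] N  lex  "quickly"
[1,3] S  >  k=2
[3,4] ((NP\N)\S)/N  lex  "cat"
[4,5] N  lex  "ate"
[3,5] (NP\N)\S  >  k=4
[1,5] NP\N  <  k=3
[0,5] NP  >  k=1
[5,6] (S/N)\NP  lex  "map"
[0,6] S/N  <  k=5
[6,7] N/(S\N)  lex  "sent"
[7,8] S\N  lex  "chased"
[6,8] N  >  k=7
[0,8] S  >  k=6

[0,8] S   >
  [0,6] S/N   <
    [0,5] NP   >
      [0,1] NP/(NP\N)   >T
        [0,1] "in" : N
      [1,5] NP\N   <
        [1,3] S   >
          [1,2] "gave" : S/N
          [2,3] "quickly" : N
        [3,5] (NP\N)\S   >
          [3,4] "cat" : ((NP\N)\S)/N
          [4,5] "ate" : N
    [5,6] "map" : (S/N)\NP
  [6,8] N   >
    [6,7] "sent" : N/(S\N)
    [7,8] "chased" : S\N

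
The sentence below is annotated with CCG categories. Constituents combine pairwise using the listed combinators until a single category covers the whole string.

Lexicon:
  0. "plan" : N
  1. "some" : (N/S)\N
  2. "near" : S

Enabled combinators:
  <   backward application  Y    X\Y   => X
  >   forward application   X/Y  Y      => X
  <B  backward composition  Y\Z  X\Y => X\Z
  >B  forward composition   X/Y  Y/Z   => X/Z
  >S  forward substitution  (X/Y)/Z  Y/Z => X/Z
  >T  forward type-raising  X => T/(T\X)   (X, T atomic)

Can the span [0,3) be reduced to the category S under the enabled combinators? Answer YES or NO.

NO

N (N/S)\N S
CKY chart[0,3] = {N, N/(N\N), N/(S\S), NP/(NP\N), PP/(PP\N), S/(S\N)}; S ∉ chart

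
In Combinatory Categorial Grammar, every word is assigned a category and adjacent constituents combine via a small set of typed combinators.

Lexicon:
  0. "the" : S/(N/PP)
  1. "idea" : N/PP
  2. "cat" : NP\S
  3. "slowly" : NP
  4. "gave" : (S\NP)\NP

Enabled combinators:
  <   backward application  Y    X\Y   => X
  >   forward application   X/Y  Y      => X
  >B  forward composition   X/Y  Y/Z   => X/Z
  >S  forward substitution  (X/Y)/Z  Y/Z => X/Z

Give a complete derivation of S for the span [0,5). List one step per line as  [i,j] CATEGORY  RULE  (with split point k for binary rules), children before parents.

[0,1] S/(N/PP)  lex  "the"
[1,2] N/PP  lex  "idea"
[0,2] S  >  k=1
[2,3] NP\S  lex  "cat"
[0,3] NP  <  k=2
[3,4] NP  lex  "slowly"
[4,5] (S\NP)\NP  lex  "gave"
[3,5] S\NP  <  k=4
[0,5] S  <  k=3

[0,5] S   <
  [0,3] NP   <
    [0,2] S   >
      [0,1] "the" : S/(N/PP)
      [1,2] "idea" : N/PP
    [2,3] "cat" : NP\S
  [3,5] S\NP   <
    [3,4] "slowly" : NP
    [4,5] "gave" : (S\NP)\NP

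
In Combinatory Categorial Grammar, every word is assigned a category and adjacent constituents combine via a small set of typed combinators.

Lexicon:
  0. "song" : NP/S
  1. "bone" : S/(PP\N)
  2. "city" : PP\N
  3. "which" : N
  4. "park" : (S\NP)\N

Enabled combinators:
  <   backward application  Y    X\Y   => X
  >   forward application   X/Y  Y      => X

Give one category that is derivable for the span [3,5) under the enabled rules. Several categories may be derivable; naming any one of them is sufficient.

S\NP

[0,5] S   <
  [0,3] NP   >
    [0,1] "song" : NP/S
    [1,3] S   >
      [1,2] "bone" : S/(PP\N)
      [2,3] "city" : PP\N
  [3,5] S\NP   <
    [3,4] "which" : N
    [4,5] "park" : (S\NP)\N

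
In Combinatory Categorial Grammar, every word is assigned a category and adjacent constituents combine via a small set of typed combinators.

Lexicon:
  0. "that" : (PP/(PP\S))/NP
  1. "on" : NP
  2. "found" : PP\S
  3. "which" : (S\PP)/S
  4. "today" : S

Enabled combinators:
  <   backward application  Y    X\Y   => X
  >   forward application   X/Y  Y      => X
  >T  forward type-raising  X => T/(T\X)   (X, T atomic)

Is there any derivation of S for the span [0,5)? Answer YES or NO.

[0,5] S   <
  [0,3] PP   >
    [0,2] PP/(PP\S)   >
      [0,1] "that" : (PP/(PP\S))/NP
      [1,2] "on" : NP
    [2,3] "found" : PP\S
  [3,5] S\PP   >
    [3,4] "which" : (S\PP)/S
    [4,5] "today" : S

YES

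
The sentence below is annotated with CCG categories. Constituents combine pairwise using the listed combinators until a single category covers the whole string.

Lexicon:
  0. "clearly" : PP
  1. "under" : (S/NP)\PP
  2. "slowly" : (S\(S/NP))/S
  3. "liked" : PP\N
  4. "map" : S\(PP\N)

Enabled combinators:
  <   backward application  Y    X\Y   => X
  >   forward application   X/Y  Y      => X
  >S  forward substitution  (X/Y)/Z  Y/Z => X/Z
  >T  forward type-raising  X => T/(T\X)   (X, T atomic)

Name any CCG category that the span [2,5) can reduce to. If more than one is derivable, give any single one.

[0,5] S   <
  [0,2] S/NP   <
    [0,1] "clearly" : PP
    [1,2] "under" : (S/NP)\PP
  [2,5] S\(S/NP)   >
    [2,3] "slowly" : (S\(S/NP))/S
    [3,5] S   <
      [3,4] "liked" : PP\N
      [4,5] "map" : S\(PP\N)

S\(S/NP)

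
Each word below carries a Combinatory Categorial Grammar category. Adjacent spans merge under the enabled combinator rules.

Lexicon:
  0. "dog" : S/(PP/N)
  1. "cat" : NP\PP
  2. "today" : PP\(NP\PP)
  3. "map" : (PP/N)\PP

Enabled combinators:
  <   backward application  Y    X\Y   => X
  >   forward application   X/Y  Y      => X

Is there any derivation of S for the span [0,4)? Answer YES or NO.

[0,4] S   >
  [0,1] "dog" : S/(PP/N)
  [1,4] PP/N   <
    [1,3] PP   <
      [1,2] "cat" : NP\PP
      [2,3] "today" : PP\(NP\PP)
    [3,4] "map" : (PP/N)\PP

YES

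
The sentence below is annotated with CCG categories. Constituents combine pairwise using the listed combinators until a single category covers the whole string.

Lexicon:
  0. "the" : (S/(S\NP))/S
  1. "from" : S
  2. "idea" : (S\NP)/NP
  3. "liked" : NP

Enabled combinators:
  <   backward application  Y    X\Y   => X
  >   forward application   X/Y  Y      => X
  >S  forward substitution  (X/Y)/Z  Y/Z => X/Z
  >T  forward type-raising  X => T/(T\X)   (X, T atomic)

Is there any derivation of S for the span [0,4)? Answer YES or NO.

[0,4] S   >
  [0,2] S/(S\NP)   >
    [0,1] "the" : (S/(S\NP))/S
    [1,2] "from" : S
  [2,4] S\NP   >
    [2,3] "idea" : (S\NP)/NP
    [3,4] "liked" : NP

YES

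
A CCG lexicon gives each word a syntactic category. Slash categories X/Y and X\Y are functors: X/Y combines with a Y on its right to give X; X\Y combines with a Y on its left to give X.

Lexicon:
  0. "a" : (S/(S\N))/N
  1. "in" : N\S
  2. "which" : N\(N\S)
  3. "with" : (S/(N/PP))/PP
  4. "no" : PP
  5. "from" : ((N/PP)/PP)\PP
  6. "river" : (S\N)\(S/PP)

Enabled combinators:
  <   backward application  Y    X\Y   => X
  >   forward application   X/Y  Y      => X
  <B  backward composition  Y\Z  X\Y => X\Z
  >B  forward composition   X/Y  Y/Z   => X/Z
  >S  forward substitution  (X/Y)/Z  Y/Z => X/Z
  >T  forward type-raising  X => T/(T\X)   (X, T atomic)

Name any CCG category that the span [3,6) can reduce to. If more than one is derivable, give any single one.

[0,7] S   >
  [0,3] S/(S\N)   >
    [0,1] "a" : (S/(S\N))/N
    [1,3] N   <
      [1,2] "in" : N\S
      [2,3] "which" : N\(N\S)
  [3,7] S\N   <
    [3,6] S/PP   >S
      [3,4] "with" : (S/(N/PP))/PP
      [4,6] (N/PP)/PP   <
        [4,5] "no" : PP
        [5,6] "from" : ((N/PP)/PP)\PP
    [6,7] "river" : (S\N)\(S/PP)

S/PP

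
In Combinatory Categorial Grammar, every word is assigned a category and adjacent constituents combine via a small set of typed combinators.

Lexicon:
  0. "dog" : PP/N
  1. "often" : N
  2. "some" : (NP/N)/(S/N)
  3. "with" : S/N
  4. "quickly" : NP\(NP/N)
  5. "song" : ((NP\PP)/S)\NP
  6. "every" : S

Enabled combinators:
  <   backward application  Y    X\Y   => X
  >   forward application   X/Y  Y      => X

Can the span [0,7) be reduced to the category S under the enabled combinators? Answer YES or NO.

PP/N N (NP/N)/(S/N) S/N NP\(NP/N) ((NP\PP)/S)\NP S
CKY chart[0,7] = {NP}; S ∉ chart

NO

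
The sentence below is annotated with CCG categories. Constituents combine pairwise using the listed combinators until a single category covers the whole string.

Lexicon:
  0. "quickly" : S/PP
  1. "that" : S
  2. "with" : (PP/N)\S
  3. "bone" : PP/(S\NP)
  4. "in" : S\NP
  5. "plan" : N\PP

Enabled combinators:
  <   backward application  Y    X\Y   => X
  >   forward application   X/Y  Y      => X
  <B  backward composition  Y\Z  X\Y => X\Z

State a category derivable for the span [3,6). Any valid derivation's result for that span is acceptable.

N

[0,6] S   >
  [0,1] "quickly" : S/PP
  [1,6] PP   >
    [1,3] PP/N   <
      [1,2] "that" : S
      [2,3] "with" : (PP/N)\S
    [3,6] N   <
      [3,5] PP   >
        [3,4] "bone" : PP/(S\NP)
        [4,5] "in" : S\NP
      [5,6] "plan" : N\PP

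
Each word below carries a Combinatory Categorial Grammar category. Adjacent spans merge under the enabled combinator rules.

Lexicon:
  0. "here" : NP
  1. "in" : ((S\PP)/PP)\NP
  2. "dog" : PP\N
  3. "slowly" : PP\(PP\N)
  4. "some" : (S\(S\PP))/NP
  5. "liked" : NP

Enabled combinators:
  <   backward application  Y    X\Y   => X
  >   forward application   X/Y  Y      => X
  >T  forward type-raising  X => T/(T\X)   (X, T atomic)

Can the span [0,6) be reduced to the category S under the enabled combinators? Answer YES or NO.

YES

[0,6] S   <
  [0,4] S\PP   >
    [0,2] (S\PP)/PP   <
      [0,1] "here" : NP
      [1,2] "in" : ((S\PP)/PP)\NP
    [2,4] PP   <
      [2,3] "dog" : PP\N
      [3,4] "slowly" : PP\(PP\N)
  [4,6] S\(S\PP)   >
    [4,5] "some" : (S\(S\PP))/NP
    [5,6] "liked" : NP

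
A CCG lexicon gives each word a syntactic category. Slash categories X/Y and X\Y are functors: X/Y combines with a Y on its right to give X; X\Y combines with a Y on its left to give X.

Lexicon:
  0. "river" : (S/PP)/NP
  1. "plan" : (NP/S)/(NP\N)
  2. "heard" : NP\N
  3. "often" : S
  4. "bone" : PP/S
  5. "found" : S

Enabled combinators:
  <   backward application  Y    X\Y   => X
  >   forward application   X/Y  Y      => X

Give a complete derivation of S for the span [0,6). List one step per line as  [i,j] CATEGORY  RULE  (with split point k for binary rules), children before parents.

[0,1] (S/PP)/NP  lex  "river"
[1,2] (NP/S)/(NP\N)  lex  "plan"
[2,3] NP\N  lex  "heard"
[1,3] NP/S  >  k=2
[3,4] S  lex  "often"
[1,4] NP  >  k=3
[0,4] S/PP  >  k=1
[4,5] PP/S  lex  "bone"
[5,6] S  lex  "found"
[4,6] PP  >  k=5
[0,6] S  >  k=4

[0,6] S   >
  [0,4] S/PP   >
    [0,1] "river" : (S/PP)/NP
    [1,4] NP   >
      [1,3] NP/S   >
        [1,2] "plan" : (NP/S)/(NP\N)
        [2,3] "heard" : NP\N
      [3,4] "often" : S
  [4,6] PP   >
    [4,5] "bone" : PP/S
    [5,6] "found" : S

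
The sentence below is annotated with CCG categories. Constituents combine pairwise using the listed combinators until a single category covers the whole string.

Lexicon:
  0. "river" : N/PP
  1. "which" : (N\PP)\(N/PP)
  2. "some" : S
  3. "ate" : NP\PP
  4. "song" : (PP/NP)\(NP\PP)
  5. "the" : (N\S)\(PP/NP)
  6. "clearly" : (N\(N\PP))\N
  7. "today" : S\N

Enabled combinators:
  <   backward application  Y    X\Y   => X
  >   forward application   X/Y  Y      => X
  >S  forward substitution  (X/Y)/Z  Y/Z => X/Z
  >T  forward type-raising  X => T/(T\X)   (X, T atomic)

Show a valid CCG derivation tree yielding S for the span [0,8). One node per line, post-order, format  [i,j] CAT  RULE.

[0,8] S   <
  [0,7] N   <
    [0,2] N\PP   <
      [0,1] "river" : N/PP
      [1,2] "which" : (N\PP)\(N/PP)
    [2,7] N\(N\PP)   <
      [2,6] N   >
        [2,3] N/(N\S)   >T
          [2,3] "some" : S
        [3,6] N\S   <
          [3,5] PP/NP   <
            [3,4] "ate" : NP\PP
            [4,5] "song" : (PP/NP)\(NP\PP)
          [5,6] "the" : (N\S)\(PP/NP)
      [6,7] "clearly" : (N\(N\PP))\N
  [7,8] "today" : S\N

[0,1] N/PP  lex  "river"
[1,2] (N\PP)\(N/PP)  lex  "which"
[0,2] N\PP  <  k=1
[2,3] S  lex  "some"
[2,3] N/(N\S)  >T
[3,4] NP\PP  lex  "ate"
[4,5] (PP/NP)\(NP\PP)  lex  "song"
[3,5] PP/NP  <  k=4
[5,6] (N\S)\(PP/NP)  lex  "the"
[3,6] N\S  <  k=5
[2,6] N  >  k=3
[6,7] (N\(N\PP))\N  lex  "clearly"
[2,7] N\(N\PP)  <  k=6
[0,7] N  <  k=2
[7,8] S\N  lex  "today"
[0,8] S  <  k=7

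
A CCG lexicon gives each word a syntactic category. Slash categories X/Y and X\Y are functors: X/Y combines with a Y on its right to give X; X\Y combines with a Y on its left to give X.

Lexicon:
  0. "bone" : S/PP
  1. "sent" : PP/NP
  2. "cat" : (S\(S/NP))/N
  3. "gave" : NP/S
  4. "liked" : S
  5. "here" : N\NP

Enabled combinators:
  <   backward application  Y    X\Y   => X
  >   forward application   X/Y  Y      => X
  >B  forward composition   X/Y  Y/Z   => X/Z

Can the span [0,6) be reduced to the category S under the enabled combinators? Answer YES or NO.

[0,6] S   <
  [0,2] S/NP   >B
    [0,1] "bone" : S/PP
    [1,2] "sent" : PP/NP
  [2,6] S\(S/NP)   >
    [2,3] "cat" : (S\(S/NP))/N
    [3,6] N   <
      [3,5] NP   >
        [3,4] "gave" : NP/S
        [4,5] "liked" : S
      [5,6] "here" : N\NP

YES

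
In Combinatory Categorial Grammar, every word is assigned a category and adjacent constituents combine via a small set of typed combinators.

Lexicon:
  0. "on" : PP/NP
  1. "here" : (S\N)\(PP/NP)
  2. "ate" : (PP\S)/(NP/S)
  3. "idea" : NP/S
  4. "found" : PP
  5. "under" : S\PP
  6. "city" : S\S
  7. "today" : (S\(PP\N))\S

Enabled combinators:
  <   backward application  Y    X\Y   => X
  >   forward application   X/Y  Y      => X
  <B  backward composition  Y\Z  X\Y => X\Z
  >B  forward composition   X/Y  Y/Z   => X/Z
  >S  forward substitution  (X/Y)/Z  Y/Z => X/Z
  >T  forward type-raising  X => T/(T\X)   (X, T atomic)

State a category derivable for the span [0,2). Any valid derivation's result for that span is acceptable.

[0,8] S   <
  [0,4] PP\N   <B
    [0,2] S\N   <
      [0,1] "on" : PP/NP
      [1,2] "here" : (S\N)\(PP/NP)
    [2,4] PP\S   >
      [2,3] "ate" : (PP\S)/(NP/S)
      [3,4] "idea" : NP/S
  [4,8] S\(PP\N)   <
    [4,7] S   <
      [4,5] "found" : PP
      [5,7] S\PP   <B
        [5,6] "under" : S\PP
        [6,7] "city" : S\S
    [7,8] "today" : (S\(PP\N))\S

S\N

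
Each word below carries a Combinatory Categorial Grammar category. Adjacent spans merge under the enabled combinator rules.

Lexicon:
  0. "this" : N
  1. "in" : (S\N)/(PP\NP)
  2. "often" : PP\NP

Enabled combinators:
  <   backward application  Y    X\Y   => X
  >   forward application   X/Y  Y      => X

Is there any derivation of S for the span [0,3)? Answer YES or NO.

[0,3] S   <
  [0,1] "this" : N
  [1,3] S\N   >
    [1,2] "in" : (S\N)/(PP\NP)
    [2,3] "often" : PP\NP

YES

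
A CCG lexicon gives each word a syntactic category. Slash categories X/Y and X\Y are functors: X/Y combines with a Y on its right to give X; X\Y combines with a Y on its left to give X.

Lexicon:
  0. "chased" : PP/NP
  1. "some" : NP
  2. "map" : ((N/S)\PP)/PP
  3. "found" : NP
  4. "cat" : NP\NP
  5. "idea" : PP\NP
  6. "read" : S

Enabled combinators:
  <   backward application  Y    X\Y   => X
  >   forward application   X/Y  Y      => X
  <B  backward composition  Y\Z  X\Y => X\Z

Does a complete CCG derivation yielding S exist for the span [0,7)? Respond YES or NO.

NO

PP/NP NP ((N/S)\PP)/PP NP NP\NP PP\NP S
CKY chart[0,7] = {N}; S ∉ chart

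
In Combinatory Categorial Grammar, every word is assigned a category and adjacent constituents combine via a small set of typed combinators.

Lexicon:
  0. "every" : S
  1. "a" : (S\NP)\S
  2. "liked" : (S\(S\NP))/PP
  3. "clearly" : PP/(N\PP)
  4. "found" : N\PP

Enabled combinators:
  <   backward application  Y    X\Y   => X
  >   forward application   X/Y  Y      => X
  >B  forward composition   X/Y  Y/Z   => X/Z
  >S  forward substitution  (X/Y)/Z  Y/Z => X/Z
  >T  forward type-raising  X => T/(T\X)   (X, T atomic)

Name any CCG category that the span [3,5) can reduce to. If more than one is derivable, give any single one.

PP

[0,5] S   <
  [0,2] S\NP   <
    [0,1] "every" : S
    [1,2] "a" : (S\NP)\S
  [2,5] S\(S\NP)   >
    [2,3] "liked" : (S\(S\NP))/PP
    [3,5] PP   >
      [3,4] "clearly" : PP/(N\PP)
      [4,5] "found" : N\PP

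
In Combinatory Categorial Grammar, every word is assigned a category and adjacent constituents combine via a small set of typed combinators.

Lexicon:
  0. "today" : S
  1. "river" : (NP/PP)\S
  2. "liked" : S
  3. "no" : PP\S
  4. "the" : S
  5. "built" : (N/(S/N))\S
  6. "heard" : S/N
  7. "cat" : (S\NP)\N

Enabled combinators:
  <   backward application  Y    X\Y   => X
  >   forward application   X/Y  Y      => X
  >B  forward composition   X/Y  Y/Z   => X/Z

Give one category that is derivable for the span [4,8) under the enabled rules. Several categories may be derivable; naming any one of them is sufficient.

[0,8] S   <
  [0,4] NP   >
    [0,2] NP/PP   <
      [0,1] "today" : S
      [1,2] "river" : (NP/PP)\S
    [2,4] PP   <
      [2,3] "liked" : S
      [3,4] "no" : PP\S
  [4,8] S\NP   <
    [4,7] N   >
      [4,6] N/(S/N)   <
        [4,5] "the" : S
        [5,6] "built" : (N/(S/N))\S
      [6,7] "heard" : S/N
    [7,8] "cat" : (S\NP)\N

S\NP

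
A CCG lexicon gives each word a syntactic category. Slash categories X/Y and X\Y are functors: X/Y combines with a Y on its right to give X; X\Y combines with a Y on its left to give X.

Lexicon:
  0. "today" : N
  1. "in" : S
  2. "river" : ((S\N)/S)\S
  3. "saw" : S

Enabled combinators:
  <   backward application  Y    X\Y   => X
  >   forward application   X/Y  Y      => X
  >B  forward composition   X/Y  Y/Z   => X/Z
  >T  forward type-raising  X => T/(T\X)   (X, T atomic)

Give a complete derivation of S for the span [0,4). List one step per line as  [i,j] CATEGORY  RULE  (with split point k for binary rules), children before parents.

[0,4] S   <
  [0,1] "today" : N
  [1,4] S\N   >
    [1,3] (S\N)/S   <
      [1,2] "in" : S
      [2,3] "river" : ((S\N)/S)\S
    [3,4] "saw" : S

[0,1] N  lex  "today"
[1,2] S  lex  "in"
[2,3] ((S\N)/S)\S  lex  "river"
[1,3] (S\N)/S  <  k=2
[3,4] S  lex  "saw"
[1,4] S\N  >  k=3
[0,4] S  <  k=1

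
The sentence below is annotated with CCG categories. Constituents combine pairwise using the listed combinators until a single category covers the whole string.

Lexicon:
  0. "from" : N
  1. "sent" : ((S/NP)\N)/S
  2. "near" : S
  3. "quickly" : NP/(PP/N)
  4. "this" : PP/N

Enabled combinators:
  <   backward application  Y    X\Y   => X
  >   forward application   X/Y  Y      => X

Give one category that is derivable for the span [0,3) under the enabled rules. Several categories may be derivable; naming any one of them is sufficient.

[0,5] S   >
  [0,3] S/NP   <
    [0,1] "from" : N
    [1,3] (S/NP)\N   >
      [1,2] "sent" : ((S/NP)\N)/S
      [2,3] "near" : S
  [3,5] NP   >
    [3,4] "quickly" : NP/(PP/N)
    [4,5] "this" : PP/N

S/NP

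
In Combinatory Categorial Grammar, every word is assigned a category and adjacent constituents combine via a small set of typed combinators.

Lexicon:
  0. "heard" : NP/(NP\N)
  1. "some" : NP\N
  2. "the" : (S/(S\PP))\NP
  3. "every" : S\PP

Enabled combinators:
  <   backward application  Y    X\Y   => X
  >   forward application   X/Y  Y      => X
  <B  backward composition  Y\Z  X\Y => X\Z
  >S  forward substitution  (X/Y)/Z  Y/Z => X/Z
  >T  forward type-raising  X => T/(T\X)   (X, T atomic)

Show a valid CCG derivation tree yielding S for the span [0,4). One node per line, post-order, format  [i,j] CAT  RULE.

[0,1] NP/(NP\N)  lex  "heard"
[1,2] NP\N  lex  "some"
[0,2] NP  >  k=1
[2,3] (S/(S\PP))\NP  lex  "the"
[0,3] S/(S\PP)  <  k=2
[3,4] S\PP  lex  "every"
[0,4] S  >  k=3

[0,4] S   >
  [0,3] S/(S\PP)   <
    [0,2] NP   >
      [0,1] "heard" : NP/(NP\N)
      [1,2] "some" : NP\N
    [2,3] "the" : (S/(S\PP))\NP
  [3,4] "every" : S\PP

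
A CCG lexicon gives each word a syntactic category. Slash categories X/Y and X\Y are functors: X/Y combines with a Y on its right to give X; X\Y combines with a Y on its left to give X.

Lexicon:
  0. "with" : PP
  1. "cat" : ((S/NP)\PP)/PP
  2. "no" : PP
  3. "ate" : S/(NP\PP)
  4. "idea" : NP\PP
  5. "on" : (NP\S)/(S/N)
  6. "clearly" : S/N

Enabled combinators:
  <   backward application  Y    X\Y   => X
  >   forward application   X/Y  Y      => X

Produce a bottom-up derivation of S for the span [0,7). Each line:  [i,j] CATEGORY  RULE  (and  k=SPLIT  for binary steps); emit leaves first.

[0,7] S   >
  [0,3] S/NP   <
    [0,1] "with" : PP
    [1,3] (S/NP)\PP   >
      [1,2] "cat" : ((S/NP)\PP)/PP
      [2,3] "no" : PP
  [3,7] NP   <
    [3,5] S   >
      [3,4] "ate" : S/(NP\PP)
      [4,5] "idea" : NP\PP
    [5,7] NP\S   >
      [5,6] "on" : (NP\S)/(S/N)
      [6,7] "clearly" : S/N

[0,1] PP  lex  "with"
[1,2] ((S/NP)\PP)/PP  lex  "cat"
[2,3] PP  lex  "no"
[1,3] (S/NP)\PP  >  k=2
[0,3] S/NP  <  k=1
[3,4] S/(NP\PP)  lex  "ate"
[4,5] NP\PP  lex  "idea"
[3,5] S  >  k=4
[5,6] (NP\S)/(S/N)  lex  "on"
[6,7] S/N  lex  "clearly"
[5,7] NP\S  >  k=6
[3,7] NP  <  k=5
[0,7] S  >  k=3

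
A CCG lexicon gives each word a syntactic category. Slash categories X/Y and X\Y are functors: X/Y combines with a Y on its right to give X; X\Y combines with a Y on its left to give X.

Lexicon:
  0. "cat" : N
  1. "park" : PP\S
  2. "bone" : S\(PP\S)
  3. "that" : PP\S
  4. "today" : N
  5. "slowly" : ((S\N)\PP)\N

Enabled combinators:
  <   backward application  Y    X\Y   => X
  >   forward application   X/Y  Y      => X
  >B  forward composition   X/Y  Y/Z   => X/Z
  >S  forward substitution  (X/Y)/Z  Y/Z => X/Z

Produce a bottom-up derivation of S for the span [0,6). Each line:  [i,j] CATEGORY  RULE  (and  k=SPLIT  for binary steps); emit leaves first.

[0,6] S   <
  [0,1] "cat" : N
  [1,6] S\N   <
    [1,4] PP   <
      [1,3] S   <
        [1,2] "park" : PP\S
        [2,3] "bone" : S\(PP\S)
      [3,4] "that" : PP\S
    [4,6] (S\N)\PP   <
      [4,5] "today" : N
      [5,6] "slowly" : ((S\N)\PP)\N

[0,1] N  lex  "cat"
[1,2] PP\S  lex  "park"
[2,3] S\(PP\S)  lex  "bone"
[1,3] S  <  k=2
[3,4] PP\S  lex  "that"
[1,4] PP  <  k=3
[4,5] N  lex  "today"
[5,6] ((S\N)\PP)\N  lex  "slowly"
[4,6] (S\N)\PP  <  k=5
[1,6] S\N  <  k=4
[0,6] S  <  k=1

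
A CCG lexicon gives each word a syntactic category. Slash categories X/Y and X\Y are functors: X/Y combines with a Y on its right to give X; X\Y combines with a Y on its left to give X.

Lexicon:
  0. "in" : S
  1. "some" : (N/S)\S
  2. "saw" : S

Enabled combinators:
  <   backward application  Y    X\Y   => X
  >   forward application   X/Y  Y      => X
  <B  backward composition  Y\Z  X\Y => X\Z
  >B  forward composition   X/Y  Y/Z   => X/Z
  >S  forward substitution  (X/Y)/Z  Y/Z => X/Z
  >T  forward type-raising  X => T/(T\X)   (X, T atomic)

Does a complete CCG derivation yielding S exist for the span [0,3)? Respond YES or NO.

S (N/S)\S S
CKY chart[0,3] = {N, N/(N\N), N/(S\S), NP/(NP\N), PP/(PP\N), S/(S\N)}; S ∉ chart

NO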